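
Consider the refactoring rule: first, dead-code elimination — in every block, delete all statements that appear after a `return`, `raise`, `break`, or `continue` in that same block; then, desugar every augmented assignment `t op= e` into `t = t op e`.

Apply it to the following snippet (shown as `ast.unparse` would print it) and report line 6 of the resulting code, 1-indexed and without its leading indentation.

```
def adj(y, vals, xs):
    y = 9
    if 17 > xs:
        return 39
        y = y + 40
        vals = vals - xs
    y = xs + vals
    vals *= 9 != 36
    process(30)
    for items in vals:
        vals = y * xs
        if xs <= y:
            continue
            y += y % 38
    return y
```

Transformed code:
def adj(y, vals, xs):
    y = 9
    if 17 > xs:
        return 39
    y = xs + vals
    vals = vals * (9 != 36)
    process(30)
    for items in vals:
        vals = y * xs
        if xs <= y:
            continue
    return y

vals = vals * (9 != 36)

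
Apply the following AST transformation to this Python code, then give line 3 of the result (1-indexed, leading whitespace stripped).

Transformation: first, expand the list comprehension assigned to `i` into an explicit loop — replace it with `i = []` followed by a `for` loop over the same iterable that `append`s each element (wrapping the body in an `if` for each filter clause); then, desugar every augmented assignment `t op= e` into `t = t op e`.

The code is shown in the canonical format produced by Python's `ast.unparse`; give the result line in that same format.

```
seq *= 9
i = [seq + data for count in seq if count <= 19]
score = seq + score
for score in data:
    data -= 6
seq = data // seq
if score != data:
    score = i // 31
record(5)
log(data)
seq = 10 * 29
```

for count in seq:

Transformed code:
seq = seq * 9
i = []
for count in seq:
    if count <= 19:
        i.append(seq + data)
score = seq + score
for score in data:
    data = data - 6
seq = data // seq
if score != data:
    score = i // 31
record(5)
log(data)
seq = 10 * 29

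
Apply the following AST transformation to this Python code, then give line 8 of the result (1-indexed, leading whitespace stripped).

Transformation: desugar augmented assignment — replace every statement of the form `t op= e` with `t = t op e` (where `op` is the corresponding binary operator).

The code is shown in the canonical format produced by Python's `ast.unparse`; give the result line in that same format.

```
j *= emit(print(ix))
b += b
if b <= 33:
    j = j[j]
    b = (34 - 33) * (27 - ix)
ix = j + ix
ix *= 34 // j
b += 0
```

Transformed code:
j = j * emit(print(ix))
b = b + b
if b <= 33:
    j = j[j]
    b = (34 - 33) * (27 - ix)
ix = j + ix
ix = ix * (34 // j)
b = b + 0

b = b + 0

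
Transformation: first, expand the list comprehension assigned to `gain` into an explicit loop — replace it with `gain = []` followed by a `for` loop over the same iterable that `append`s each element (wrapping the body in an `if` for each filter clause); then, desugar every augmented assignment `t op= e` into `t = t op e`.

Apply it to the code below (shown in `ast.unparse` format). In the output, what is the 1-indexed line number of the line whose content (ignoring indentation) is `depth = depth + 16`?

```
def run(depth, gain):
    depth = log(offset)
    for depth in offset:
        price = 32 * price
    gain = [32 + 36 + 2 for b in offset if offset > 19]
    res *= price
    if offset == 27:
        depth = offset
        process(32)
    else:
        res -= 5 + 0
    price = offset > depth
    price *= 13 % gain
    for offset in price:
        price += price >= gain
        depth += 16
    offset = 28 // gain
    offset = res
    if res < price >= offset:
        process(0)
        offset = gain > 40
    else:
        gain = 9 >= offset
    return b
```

Transformed code:
def run(depth, gain):
    depth = log(offset)
    for depth in offset:
        price = 32 * price
    gain = []
    for b in offset:
        if offset > 19:
            gain.append(32 + 36 + 2)
    res = res * price
    if offset == 27:
        depth = offset
        process(32)
    else:
        res = res - (5 + 0)
    price = offset > depth
    price = price * (13 % gain)
    for offset in price:
        price = price + (price >= gain)
        depth = depth + 16
    offset = 28 // gain
    offset = res
    if res < price >= offset:
        process(0)
        offset = gain > 40
    else:
        gain = 9 >= offset
    return b

19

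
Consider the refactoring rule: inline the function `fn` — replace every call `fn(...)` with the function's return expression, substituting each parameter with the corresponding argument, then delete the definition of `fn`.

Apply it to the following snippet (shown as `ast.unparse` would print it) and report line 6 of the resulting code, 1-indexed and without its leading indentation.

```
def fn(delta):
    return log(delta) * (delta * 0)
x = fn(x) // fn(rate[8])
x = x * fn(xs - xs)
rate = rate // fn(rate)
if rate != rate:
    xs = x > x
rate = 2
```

rate = 2

Transformed code:
x = log(x) * (x * 0) // (log(rate[8]) * (rate[8] * 0))
x = x * (log(xs - xs) * ((xs - xs) * 0))
rate = rate // (log(rate) * (rate * 0))
if rate != rate:
    xs = x > x
rate = 2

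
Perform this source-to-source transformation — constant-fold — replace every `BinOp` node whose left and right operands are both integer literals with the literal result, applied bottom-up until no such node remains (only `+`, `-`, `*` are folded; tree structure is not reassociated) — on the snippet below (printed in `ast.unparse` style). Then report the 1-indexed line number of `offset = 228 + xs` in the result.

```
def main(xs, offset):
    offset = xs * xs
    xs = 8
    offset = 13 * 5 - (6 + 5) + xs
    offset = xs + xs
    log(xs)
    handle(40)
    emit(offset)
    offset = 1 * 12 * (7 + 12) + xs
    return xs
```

Transformed code:
def main(xs, offset):
    offset = xs * xs
    xs = 8
    offset = 54 + xs
    offset = xs + xs
    log(xs)
    handle(40)
    emit(offset)
    offset = 228 + xs
    return xs

9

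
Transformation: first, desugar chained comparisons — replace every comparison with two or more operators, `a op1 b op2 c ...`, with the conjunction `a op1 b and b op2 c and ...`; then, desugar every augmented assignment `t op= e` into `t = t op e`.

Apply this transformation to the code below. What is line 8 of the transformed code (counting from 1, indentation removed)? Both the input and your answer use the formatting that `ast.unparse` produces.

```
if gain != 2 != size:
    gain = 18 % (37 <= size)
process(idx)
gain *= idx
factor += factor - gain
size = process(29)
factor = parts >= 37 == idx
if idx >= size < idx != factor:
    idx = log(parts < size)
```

Transformed code:
if gain != 2 and 2 != size:
    gain = 18 % (37 <= size)
process(idx)
gain = gain * idx
factor = factor + (factor - gain)
size = process(29)
factor = parts >= 37 and 37 == idx
if idx >= size and size < idx and (idx != factor):
    idx = log(parts < size)

if idx >= size and size < idx and (idx != factor):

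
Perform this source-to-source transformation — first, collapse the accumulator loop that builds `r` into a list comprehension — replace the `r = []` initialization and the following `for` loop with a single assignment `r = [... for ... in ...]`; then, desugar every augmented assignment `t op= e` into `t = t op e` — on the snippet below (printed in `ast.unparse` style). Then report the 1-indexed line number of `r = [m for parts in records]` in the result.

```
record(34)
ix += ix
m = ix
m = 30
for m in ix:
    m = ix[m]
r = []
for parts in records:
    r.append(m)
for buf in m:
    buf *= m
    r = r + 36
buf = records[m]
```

Transformed code:
record(34)
ix = ix + ix
m = ix
m = 30
for m in ix:
    m = ix[m]
r = [m for parts in records]
for buf in m:
    buf = buf * m
    r = r + 36
buf = records[m]

7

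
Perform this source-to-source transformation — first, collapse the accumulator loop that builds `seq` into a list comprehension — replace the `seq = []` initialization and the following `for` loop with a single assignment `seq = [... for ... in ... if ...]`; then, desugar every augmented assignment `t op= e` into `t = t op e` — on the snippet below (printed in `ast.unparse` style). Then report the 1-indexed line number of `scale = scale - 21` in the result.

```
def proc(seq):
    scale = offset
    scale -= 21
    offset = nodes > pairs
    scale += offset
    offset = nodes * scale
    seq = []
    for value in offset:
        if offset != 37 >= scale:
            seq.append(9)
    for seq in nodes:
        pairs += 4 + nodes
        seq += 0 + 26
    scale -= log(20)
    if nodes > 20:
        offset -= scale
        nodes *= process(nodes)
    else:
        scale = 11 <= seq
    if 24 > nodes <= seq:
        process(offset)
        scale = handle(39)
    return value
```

Transformed code:
def proc(seq):
    scale = offset
    scale = scale - 21
    offset = nodes > pairs
    scale = scale + offset
    offset = nodes * scale
    seq = [9 for value in offset if offset != 37 >= scale]
    for seq in nodes:
        pairs = pairs + (4 + nodes)
        seq = seq + (0 + 26)
    scale = scale - log(20)
    if nodes > 20:
        offset = offset - scale
        nodes = nodes * process(nodes)
    else:
        scale = 11 <= seq
    if 24 > nodes <= seq:
        process(offset)
        scale = handle(39)
    return value

3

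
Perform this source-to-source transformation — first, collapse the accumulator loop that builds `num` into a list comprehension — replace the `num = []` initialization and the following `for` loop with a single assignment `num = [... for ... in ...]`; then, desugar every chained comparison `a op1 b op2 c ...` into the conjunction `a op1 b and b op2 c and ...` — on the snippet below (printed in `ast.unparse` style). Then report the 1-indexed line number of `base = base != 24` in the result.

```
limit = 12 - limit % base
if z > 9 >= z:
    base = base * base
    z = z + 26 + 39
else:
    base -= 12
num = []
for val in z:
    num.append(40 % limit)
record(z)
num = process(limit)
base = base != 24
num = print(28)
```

Transformed code:
limit = 12 - limit % base
if z > 9 and 9 >= z:
    base = base * base
    z = z + 26 + 39
else:
    base -= 12
num = [40 % limit for val in z]
record(z)
num = process(limit)
base = base != 24
num = print(28)

10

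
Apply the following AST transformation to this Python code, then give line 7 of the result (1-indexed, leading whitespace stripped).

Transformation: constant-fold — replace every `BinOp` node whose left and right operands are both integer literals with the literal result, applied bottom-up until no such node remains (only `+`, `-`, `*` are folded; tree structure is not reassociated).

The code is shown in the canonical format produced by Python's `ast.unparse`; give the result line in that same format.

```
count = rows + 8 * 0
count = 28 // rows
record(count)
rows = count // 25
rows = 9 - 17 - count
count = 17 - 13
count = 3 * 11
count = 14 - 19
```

count = 33

Transformed code:
count = rows + 0
count = 28 // rows
record(count)
rows = count // 25
rows = -8 - count
count = 4
count = 33
count = -5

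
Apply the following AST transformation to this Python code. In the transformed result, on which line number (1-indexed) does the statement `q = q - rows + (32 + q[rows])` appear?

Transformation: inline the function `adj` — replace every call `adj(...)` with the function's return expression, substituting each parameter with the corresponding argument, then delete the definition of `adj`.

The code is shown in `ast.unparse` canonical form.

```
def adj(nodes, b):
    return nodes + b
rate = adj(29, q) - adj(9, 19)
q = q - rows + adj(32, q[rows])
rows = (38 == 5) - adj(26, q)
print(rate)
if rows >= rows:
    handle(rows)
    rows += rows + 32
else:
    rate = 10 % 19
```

Transformed code:
rate = 29 + q - (9 + 19)
q = q - rows + (32 + q[rows])
rows = (38 == 5) - (26 + q)
print(rate)
if rows >= rows:
    handle(rows)
    rows += rows + 32
else:
    rate = 10 % 19

2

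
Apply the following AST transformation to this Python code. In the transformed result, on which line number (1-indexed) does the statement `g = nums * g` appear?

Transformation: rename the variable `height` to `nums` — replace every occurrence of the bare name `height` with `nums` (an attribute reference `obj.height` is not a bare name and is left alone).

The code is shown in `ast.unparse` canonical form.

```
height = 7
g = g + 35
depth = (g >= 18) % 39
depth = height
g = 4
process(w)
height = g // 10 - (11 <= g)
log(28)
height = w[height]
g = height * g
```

10

Transformed code:
nums = 7
g = g + 35
depth = (g >= 18) % 39
depth = nums
g = 4
process(w)
nums = g // 10 - (11 <= g)
log(28)
nums = w[nums]
g = nums * g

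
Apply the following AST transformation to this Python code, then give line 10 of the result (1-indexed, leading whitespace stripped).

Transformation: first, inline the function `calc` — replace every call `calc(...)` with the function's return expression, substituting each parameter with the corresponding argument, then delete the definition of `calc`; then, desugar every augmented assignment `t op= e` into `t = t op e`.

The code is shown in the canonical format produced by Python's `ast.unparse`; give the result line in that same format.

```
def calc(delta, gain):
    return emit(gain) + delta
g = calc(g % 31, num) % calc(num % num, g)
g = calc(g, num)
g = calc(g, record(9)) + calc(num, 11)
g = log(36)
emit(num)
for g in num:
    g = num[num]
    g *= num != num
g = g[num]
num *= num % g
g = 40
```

Transformed code:
g = (emit(num) + g % 31) % (emit(g) + num % num)
g = emit(num) + g
g = emit(record(9)) + g + (emit(11) + num)
g = log(36)
emit(num)
for g in num:
    g = num[num]
    g = g * (num != num)
g = g[num]
num = num * (num % g)
g = 40

num = num * (num % g)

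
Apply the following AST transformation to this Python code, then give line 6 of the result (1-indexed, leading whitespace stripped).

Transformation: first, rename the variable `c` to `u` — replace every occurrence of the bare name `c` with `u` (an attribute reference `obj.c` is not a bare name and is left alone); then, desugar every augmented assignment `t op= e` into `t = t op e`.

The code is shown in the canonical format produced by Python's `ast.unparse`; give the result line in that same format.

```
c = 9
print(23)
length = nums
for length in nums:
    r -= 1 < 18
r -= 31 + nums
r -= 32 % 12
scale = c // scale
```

Transformed code:
u = 9
print(23)
length = nums
for length in nums:
    r = r - (1 < 18)
r = r - (31 + nums)
r = r - 32 % 12
scale = u // scale

r = r - (31 + nums)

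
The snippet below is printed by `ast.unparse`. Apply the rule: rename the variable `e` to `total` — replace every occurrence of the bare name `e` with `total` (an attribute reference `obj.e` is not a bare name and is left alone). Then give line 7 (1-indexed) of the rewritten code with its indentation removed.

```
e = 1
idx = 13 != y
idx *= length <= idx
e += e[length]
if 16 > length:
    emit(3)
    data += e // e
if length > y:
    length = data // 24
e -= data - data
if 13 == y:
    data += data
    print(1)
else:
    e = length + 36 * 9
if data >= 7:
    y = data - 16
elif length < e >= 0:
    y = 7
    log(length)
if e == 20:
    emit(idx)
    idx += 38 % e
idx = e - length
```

data += total // total

Transformed code:
total = 1
idx = 13 != y
idx *= length <= idx
total += total[length]
if 16 > length:
    emit(3)
    data += total // total
if length > y:
    length = data // 24
total -= data - data
if 13 == y:
    data += data
    print(1)
else:
    total = length + 36 * 9
if data >= 7:
    y = data - 16
elif length < total >= 0:
    y = 7
    log(length)
if total == 20:
    emit(idx)
    idx += 38 % total
idx = total - length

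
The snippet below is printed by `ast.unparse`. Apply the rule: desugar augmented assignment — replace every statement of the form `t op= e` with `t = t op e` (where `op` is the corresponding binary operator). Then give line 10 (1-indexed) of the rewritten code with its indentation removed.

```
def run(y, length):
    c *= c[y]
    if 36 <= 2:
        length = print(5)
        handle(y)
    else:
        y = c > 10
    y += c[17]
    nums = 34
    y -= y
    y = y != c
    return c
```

Transformed code:
def run(y, length):
    c = c * c[y]
    if 36 <= 2:
        length = print(5)
        handle(y)
    else:
        y = c > 10
    y = y + c[17]
    nums = 34
    y = y - y
    y = y != c
    return c

y = y - y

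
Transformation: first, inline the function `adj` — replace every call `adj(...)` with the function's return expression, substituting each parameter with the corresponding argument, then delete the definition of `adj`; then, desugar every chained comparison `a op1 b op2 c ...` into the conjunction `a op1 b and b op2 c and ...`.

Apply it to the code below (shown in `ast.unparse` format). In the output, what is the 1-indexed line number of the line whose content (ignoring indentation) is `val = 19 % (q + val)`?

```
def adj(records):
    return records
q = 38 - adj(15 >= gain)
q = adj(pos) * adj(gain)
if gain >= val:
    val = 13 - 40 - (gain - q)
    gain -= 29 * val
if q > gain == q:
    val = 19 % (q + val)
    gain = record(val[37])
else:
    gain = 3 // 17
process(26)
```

7

Transformed code:
q = 38 - (15 >= gain)
q = pos * gain
if gain >= val:
    val = 13 - 40 - (gain - q)
    gain -= 29 * val
if q > gain and gain == q:
    val = 19 % (q + val)
    gain = record(val[37])
else:
    gain = 3 // 17
process(26)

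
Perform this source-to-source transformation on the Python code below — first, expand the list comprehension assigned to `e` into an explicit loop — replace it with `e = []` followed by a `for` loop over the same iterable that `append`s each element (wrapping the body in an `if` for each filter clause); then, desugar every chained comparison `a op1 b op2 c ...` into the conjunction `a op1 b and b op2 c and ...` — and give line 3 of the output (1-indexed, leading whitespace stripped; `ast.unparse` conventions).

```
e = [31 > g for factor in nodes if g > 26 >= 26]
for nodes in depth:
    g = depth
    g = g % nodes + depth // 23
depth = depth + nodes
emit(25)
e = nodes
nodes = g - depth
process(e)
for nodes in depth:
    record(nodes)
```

Transformed code:
e = []
for factor in nodes:
    if g > 26 and 26 >= 26:
        e.append(31 > g)
for nodes in depth:
    g = depth
    g = g % nodes + depth // 23
depth = depth + nodes
emit(25)
e = nodes
nodes = g - depth
process(e)
for nodes in depth:
    record(nodes)

if g > 26 and 26 >= 26:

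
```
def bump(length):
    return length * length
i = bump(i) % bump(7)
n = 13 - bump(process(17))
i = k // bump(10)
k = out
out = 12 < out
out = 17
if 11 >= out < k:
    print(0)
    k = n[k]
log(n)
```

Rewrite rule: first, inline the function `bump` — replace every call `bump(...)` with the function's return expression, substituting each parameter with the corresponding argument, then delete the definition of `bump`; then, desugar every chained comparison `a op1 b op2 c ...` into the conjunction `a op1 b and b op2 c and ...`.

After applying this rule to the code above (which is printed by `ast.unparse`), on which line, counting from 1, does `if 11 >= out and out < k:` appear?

7

Transformed code:
i = i * i % (7 * 7)
n = 13 - process(17) * process(17)
i = k // (10 * 10)
k = out
out = 12 < out
out = 17
if 11 >= out and out < k:
    print(0)
    k = n[k]
log(n)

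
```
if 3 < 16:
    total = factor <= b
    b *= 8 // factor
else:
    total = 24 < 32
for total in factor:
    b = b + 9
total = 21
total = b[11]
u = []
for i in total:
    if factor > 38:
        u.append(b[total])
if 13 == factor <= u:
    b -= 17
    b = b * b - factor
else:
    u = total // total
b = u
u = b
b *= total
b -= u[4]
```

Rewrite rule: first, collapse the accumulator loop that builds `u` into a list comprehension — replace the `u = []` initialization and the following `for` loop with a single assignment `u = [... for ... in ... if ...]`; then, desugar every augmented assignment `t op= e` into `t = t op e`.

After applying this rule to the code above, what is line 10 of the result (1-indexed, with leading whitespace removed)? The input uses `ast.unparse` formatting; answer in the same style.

u = [b[total] for i in total if factor > 38]

Transformed code:
if 3 < 16:
    total = factor <= b
    b = b * (8 // factor)
else:
    total = 24 < 32
for total in factor:
    b = b + 9
total = 21
total = b[11]
u = [b[total] for i in total if factor > 38]
if 13 == factor <= u:
    b = b - 17
    b = b * b - factor
else:
    u = total // total
b = u
u = b
b = b * total
b = b - u[4]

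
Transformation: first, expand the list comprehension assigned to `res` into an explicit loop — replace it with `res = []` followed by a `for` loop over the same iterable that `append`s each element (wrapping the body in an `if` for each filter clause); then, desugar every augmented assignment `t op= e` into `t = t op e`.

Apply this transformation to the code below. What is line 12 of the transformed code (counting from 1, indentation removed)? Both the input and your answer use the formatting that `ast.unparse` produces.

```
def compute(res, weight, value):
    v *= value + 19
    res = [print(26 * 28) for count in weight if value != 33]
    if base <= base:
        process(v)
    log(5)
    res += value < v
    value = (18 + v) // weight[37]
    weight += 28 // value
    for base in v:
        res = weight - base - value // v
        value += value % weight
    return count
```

Transformed code:
def compute(res, weight, value):
    v = v * (value + 19)
    res = []
    for count in weight:
        if value != 33:
            res.append(print(26 * 28))
    if base <= base:
        process(v)
    log(5)
    res = res + (value < v)
    value = (18 + v) // weight[37]
    weight = weight + 28 // value
    for base in v:
        res = weight - base - value // v
        value = value + value % weight
    return count

weight = weight + 28 // value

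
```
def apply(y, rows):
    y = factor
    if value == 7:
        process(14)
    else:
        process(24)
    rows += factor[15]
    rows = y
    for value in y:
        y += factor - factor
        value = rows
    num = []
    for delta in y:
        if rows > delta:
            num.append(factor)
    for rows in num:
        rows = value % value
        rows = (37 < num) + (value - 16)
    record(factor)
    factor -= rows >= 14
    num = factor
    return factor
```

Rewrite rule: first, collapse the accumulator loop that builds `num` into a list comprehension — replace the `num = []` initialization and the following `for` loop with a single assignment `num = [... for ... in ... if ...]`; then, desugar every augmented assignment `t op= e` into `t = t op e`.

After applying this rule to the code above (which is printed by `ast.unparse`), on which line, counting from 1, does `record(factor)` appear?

16

Transformed code:
def apply(y, rows):
    y = factor
    if value == 7:
        process(14)
    else:
        process(24)
    rows = rows + factor[15]
    rows = y
    for value in y:
        y = y + (factor - factor)
        value = rows
    num = [factor for delta in y if rows > delta]
    for rows in num:
        rows = value % value
        rows = (37 < num) + (value - 16)
    record(factor)
    factor = factor - (rows >= 14)
    num = factor
    return factor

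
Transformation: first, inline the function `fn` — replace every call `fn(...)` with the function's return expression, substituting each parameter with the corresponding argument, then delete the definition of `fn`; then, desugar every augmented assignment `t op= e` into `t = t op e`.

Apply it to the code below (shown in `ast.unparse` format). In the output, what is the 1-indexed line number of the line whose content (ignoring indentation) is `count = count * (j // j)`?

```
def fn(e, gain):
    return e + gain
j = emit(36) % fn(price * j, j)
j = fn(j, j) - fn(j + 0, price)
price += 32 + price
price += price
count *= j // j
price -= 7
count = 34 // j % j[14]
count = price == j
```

5

Transformed code:
j = emit(36) % (price * j + j)
j = j + j - (j + 0 + price)
price = price + (32 + price)
price = price + price
count = count * (j // j)
price = price - 7
count = 34 // j % j[14]
count = price == j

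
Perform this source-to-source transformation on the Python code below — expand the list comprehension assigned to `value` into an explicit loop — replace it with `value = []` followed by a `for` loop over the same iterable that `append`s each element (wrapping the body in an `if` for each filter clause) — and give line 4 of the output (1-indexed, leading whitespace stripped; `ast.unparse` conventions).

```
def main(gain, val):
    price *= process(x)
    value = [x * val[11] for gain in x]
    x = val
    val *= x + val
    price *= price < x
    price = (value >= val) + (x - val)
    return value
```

Transformed code:
def main(gain, val):
    price *= process(x)
    value = []
    for gain in x:
        value.append(x * val[11])
    x = val
    val *= x + val
    price *= price < x
    price = (value >= val) + (x - val)
    return value

for gain in x:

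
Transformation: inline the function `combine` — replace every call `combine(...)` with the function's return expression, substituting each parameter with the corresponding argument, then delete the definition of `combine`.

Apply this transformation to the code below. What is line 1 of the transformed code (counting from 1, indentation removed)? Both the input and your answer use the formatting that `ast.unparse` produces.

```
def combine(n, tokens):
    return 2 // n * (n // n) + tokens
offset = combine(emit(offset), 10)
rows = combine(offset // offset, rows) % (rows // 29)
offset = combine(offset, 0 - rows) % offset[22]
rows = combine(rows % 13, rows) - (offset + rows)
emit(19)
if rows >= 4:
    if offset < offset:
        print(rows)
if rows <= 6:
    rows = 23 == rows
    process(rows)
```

offset = 2 // emit(offset) * (emit(offset) // emit(offset)) + 10

Transformed code:
offset = 2 // emit(offset) * (emit(offset) // emit(offset)) + 10
rows = (2 // (offset // offset) * (offset // offset // (offset // offset)) + rows) % (rows // 29)
offset = (2 // offset * (offset // offset) + (0 - rows)) % offset[22]
rows = 2 // (rows % 13) * (rows % 13 // (rows % 13)) + rows - (offset + rows)
emit(19)
if rows >= 4:
    if offset < offset:
        print(rows)
if rows <= 6:
    rows = 23 == rows
    process(rows)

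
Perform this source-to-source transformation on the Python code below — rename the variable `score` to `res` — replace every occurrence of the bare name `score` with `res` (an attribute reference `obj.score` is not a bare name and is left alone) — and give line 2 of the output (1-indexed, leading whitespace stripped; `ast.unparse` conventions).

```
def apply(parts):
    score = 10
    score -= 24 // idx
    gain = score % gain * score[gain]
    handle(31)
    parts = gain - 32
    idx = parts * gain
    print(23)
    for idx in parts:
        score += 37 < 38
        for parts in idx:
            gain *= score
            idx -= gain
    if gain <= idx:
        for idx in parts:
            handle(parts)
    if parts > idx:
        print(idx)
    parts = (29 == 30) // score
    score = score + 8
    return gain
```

Transformed code:
def apply(parts):
    res = 10
    res -= 24 // idx
    gain = res % gain * res[gain]
    handle(31)
    parts = gain - 32
    idx = parts * gain
    print(23)
    for idx in parts:
        res += 37 < 38
        for parts in idx:
            gain *= res
            idx -= gain
    if gain <= idx:
        for idx in parts:
            handle(parts)
    if parts > idx:
        print(idx)
    parts = (29 == 30) // res
    res = res + 8
    return gain

res = 10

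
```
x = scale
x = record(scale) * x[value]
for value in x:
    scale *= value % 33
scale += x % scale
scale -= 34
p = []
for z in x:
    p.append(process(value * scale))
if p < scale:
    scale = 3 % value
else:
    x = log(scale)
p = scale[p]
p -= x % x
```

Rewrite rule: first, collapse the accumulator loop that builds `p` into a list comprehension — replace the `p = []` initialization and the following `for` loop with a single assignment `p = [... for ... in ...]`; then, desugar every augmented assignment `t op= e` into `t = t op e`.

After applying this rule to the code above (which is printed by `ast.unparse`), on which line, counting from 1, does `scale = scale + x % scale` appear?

Transformed code:
x = scale
x = record(scale) * x[value]
for value in x:
    scale = scale * (value % 33)
scale = scale + x % scale
scale = scale - 34
p = [process(value * scale) for z in x]
if p < scale:
    scale = 3 % value
else:
    x = log(scale)
p = scale[p]
p = p - x % x

5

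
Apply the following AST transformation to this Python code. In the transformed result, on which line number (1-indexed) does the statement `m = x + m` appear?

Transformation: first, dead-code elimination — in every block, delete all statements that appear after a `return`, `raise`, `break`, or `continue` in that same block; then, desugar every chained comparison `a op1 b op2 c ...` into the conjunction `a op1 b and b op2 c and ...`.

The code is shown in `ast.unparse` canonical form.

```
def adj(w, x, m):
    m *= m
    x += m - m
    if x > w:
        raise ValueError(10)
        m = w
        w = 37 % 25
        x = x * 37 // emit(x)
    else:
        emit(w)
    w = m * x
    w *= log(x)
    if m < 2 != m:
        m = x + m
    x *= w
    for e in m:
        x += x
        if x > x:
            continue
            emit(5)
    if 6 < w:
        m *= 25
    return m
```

11

Transformed code:
def adj(w, x, m):
    m *= m
    x += m - m
    if x > w:
        raise ValueError(10)
    else:
        emit(w)
    w = m * x
    w *= log(x)
    if m < 2 and 2 != m:
        m = x + m
    x *= w
    for e in m:
        x += x
        if x > x:
            continue
    if 6 < w:
        m *= 25
    return m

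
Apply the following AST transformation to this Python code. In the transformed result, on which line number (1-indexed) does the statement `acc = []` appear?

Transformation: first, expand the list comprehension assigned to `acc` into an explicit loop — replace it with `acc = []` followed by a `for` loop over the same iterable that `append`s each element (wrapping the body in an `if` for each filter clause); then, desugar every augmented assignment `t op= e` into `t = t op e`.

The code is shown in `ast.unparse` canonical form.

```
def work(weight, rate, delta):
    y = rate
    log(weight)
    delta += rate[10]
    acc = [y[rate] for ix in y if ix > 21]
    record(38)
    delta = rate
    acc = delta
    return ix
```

Transformed code:
def work(weight, rate, delta):
    y = rate
    log(weight)
    delta = delta + rate[10]
    acc = []
    for ix in y:
        if ix > 21:
            acc.append(y[rate])
    record(38)
    delta = rate
    acc = delta
    return ix

5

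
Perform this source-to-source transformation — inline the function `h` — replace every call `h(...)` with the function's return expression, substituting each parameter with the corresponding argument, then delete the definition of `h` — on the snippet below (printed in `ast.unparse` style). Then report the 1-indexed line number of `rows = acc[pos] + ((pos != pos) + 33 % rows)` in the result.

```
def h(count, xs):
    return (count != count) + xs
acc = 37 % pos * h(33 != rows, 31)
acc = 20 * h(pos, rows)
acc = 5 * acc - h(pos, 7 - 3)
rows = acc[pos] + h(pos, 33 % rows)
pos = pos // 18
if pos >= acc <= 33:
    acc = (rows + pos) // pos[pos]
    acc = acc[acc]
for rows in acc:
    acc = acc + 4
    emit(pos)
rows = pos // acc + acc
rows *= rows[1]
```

4

Transformed code:
acc = 37 % pos * (((33 != rows) != (33 != rows)) + 31)
acc = 20 * ((pos != pos) + rows)
acc = 5 * acc - ((pos != pos) + (7 - 3))
rows = acc[pos] + ((pos != pos) + 33 % rows)
pos = pos // 18
if pos >= acc <= 33:
    acc = (rows + pos) // pos[pos]
    acc = acc[acc]
for rows in acc:
    acc = acc + 4
    emit(pos)
rows = pos // acc + acc
rows *= rows[1]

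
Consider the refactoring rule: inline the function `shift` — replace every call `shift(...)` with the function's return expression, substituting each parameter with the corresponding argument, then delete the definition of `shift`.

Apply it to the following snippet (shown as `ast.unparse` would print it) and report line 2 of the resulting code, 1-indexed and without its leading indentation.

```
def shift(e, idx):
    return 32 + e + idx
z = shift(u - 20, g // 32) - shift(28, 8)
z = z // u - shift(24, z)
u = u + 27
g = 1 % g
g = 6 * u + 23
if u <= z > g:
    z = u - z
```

z = z // u - (32 + 24 + z)

Transformed code:
z = 32 + (u - 20) + g // 32 - (32 + 28 + 8)
z = z // u - (32 + 24 + z)
u = u + 27
g = 1 % g
g = 6 * u + 23
if u <= z > g:
    z = u - z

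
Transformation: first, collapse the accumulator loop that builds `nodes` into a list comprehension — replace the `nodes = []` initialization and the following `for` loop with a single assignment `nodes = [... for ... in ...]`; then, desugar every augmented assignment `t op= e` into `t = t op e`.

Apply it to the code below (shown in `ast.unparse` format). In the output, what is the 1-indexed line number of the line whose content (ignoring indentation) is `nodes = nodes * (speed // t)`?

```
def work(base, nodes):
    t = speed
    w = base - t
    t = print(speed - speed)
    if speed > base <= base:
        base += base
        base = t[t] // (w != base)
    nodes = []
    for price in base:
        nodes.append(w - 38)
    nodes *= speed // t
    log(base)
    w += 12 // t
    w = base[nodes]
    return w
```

9

Transformed code:
def work(base, nodes):
    t = speed
    w = base - t
    t = print(speed - speed)
    if speed > base <= base:
        base = base + base
        base = t[t] // (w != base)
    nodes = [w - 38 for price in base]
    nodes = nodes * (speed // t)
    log(base)
    w = w + 12 // t
    w = base[nodes]
    return w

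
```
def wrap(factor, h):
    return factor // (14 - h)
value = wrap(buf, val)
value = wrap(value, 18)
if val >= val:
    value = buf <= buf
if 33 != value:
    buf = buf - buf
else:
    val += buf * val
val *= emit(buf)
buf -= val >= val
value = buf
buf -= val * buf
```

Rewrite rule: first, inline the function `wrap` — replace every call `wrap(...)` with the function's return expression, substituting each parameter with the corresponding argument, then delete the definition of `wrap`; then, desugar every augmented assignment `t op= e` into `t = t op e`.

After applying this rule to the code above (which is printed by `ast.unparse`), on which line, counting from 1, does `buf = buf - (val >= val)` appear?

10

Transformed code:
value = buf // (14 - val)
value = value // (14 - 18)
if val >= val:
    value = buf <= buf
if 33 != value:
    buf = buf - buf
else:
    val = val + buf * val
val = val * emit(buf)
buf = buf - (val >= val)
value = buf
buf = buf - val * buf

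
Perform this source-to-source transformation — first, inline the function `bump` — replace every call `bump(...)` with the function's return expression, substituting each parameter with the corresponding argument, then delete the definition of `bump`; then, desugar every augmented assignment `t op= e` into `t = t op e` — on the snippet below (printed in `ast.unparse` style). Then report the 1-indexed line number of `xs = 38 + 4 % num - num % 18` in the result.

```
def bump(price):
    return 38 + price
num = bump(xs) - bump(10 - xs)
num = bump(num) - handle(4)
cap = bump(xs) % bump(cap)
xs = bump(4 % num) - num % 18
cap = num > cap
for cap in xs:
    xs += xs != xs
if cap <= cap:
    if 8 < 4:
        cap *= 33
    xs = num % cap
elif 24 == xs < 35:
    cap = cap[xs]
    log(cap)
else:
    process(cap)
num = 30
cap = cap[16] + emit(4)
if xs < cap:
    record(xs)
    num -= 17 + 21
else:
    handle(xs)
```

4

Transformed code:
num = 38 + xs - (38 + (10 - xs))
num = 38 + num - handle(4)
cap = (38 + xs) % (38 + cap)
xs = 38 + 4 % num - num % 18
cap = num > cap
for cap in xs:
    xs = xs + (xs != xs)
if cap <= cap:
    if 8 < 4:
        cap = cap * 33
    xs = num % cap
elif 24 == xs < 35:
    cap = cap[xs]
    log(cap)
else:
    process(cap)
num = 30
cap = cap[16] + emit(4)
if xs < cap:
    record(xs)
    num = num - (17 + 21)
else:
    handle(xs)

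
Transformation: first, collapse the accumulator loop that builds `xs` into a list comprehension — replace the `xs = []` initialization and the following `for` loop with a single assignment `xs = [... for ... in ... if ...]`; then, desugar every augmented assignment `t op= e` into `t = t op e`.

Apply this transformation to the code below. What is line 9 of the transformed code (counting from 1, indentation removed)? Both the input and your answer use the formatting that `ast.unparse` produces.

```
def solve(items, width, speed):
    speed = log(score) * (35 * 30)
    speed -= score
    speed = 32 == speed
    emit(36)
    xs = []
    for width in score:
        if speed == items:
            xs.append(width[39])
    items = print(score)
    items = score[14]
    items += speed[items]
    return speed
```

Transformed code:
def solve(items, width, speed):
    speed = log(score) * (35 * 30)
    speed = speed - score
    speed = 32 == speed
    emit(36)
    xs = [width[39] for width in score if speed == items]
    items = print(score)
    items = score[14]
    items = items + speed[items]
    return speed

items = items + speed[items]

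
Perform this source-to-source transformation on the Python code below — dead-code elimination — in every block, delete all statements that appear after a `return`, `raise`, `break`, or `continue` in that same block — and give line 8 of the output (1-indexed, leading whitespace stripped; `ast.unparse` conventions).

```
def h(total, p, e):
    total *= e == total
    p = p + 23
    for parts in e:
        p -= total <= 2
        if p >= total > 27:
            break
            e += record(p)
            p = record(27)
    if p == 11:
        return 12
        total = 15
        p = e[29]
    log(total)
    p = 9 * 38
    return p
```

Transformed code:
def h(total, p, e):
    total *= e == total
    p = p + 23
    for parts in e:
        p -= total <= 2
        if p >= total > 27:
            break
    if p == 11:
        return 12
    log(total)
    p = 9 * 38
    return p

if p == 11:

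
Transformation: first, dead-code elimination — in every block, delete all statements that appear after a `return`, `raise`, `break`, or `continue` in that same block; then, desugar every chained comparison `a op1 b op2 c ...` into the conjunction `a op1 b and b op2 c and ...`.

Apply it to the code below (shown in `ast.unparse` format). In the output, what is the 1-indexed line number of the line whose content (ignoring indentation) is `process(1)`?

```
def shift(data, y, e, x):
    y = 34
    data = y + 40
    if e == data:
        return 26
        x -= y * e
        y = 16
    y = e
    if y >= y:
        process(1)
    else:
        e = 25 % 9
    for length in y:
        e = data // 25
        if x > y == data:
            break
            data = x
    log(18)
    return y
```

8

Transformed code:
def shift(data, y, e, x):
    y = 34
    data = y + 40
    if e == data:
        return 26
    y = e
    if y >= y:
        process(1)
    else:
        e = 25 % 9
    for length in y:
        e = data // 25
        if x > y and y == data:
            break
    log(18)
    return y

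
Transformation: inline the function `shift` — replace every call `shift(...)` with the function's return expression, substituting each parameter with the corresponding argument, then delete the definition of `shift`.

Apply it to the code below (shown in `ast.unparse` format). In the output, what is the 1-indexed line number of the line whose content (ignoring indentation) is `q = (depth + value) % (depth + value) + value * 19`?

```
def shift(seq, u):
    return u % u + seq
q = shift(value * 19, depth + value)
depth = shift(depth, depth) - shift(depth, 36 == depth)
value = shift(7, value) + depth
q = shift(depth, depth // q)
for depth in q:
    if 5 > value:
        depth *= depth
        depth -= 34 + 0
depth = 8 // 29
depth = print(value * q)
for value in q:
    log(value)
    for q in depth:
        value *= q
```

Transformed code:
q = (depth + value) % (depth + value) + value * 19
depth = depth % depth + depth - ((36 == depth) % (36 == depth) + depth)
value = value % value + 7 + depth
q = depth // q % (depth // q) + depth
for depth in q:
    if 5 > value:
        depth *= depth
        depth -= 34 + 0
depth = 8 // 29
depth = print(value * q)
for value in q:
    log(value)
    for q in depth:
        value *= q

1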